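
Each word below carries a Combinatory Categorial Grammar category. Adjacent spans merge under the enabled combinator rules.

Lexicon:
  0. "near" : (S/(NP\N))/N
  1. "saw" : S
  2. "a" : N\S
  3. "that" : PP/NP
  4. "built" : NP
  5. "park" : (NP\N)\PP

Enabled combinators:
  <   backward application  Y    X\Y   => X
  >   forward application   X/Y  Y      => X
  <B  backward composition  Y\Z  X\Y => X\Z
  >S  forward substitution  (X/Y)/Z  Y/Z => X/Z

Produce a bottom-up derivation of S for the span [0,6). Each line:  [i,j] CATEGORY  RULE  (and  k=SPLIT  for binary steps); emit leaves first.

[0,6] S   >
  [0,3] S/(NP\N)   >
    [0,1] "near" : (S/(NP\N))/N
    [1,3] N   <
      [1,2] "saw" : S
      [2,3] "a" : N\S
  [3,6] NP\N   <
    [3,5] PP   >
      [3,4] "that" : PP/NP
      [4,5] "built" : NP
    [5,6] "park" : (NP\N)\PP

[0,1] (S/(NP\N))/N  lex  "near"
[1,2] S  lex  "saw"
[2,3] N\S  lex  "a"
[1,3] N  <  k=2
[0,3] S/(NP\N)  >  k=1
[3,4] PP/NP  lex  "that"
[4,5] NP  lex  "built"
[3,5] PP  >  k=4
[5,6] (NP\N)\PP  lex  "park"
[3,6] NP\N  <  k=5
[0,6] S  >  k=3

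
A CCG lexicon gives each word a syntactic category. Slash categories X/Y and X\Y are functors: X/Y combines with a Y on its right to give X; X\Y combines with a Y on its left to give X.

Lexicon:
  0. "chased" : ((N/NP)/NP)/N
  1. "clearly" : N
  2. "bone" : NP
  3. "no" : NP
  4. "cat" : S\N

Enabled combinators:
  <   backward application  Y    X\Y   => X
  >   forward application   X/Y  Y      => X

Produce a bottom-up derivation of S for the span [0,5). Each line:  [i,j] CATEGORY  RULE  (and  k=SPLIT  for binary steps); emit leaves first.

[0,1] ((N/NP)/NP)/N  lex  "chased"
[1,2] N  lex  "clearly"
[0,2] (N/NP)/NP  >  k=1
[2,3] NP  lex  "bone"
[0,3] N/NP  >  k=2
[3,4] NP  lex  "no"
[0,4] N  >  k=3
[4,5] S\N  lex  "cat"
[0,5] S  <  k=4

[0,5] S   <
  [0,4] N   >
    [0,3] N/NP   >
      [0,2] (N/NP)/NP   >
        [0,1] "chased" : ((N/NP)/NP)/N
        [1,2] "clearly" : N
      [2,3] "bone" : NP
    [3,4] "no" : NP
  [4,5] "cat" : S\N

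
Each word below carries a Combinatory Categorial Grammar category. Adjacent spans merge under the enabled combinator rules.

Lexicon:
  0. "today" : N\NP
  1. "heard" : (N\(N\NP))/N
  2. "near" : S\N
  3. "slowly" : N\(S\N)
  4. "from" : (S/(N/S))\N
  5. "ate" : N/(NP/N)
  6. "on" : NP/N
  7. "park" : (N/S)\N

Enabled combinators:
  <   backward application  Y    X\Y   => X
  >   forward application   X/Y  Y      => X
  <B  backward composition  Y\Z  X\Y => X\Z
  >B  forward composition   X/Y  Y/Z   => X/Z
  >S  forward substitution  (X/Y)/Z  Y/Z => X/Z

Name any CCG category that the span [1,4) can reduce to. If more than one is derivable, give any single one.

N\(N\NP)

[0,8] S   >
  [0,5] S/(N/S)   <
    [0,4] N   <
      [0,1] "today" : N\NP
      [1,4] N\(N\NP)   >
        [1,2] "heard" : (N\(N\NP))/N
        [2,4] N   <
          [2,3] "near" : S\N
          [3,4] "slowly" : N\(S\N)
    [4,5] "from" : (S/(N/S))\N
  [5,8] N/S   <
    [5,7] N   >
      [5,6] "ate" : N/(NP/N)
      [6,7] "on" : NP/N
    [7,8] "park" : (N/S)\N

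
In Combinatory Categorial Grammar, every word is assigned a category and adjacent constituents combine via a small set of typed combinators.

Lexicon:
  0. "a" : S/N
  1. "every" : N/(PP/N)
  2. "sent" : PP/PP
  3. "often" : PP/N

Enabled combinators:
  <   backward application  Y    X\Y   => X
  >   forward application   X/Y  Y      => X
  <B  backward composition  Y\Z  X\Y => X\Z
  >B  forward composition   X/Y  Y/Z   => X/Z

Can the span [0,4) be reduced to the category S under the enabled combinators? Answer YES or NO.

[0,4] S   >
  [0,1] "a" : S/N
  [1,4] N   >
    [1,2] "every" : N/(PP/N)
    [2,4] PP/N   >B
      [2,3] "sent" : PP/PP
      [3,4] "often" : PP/N

YES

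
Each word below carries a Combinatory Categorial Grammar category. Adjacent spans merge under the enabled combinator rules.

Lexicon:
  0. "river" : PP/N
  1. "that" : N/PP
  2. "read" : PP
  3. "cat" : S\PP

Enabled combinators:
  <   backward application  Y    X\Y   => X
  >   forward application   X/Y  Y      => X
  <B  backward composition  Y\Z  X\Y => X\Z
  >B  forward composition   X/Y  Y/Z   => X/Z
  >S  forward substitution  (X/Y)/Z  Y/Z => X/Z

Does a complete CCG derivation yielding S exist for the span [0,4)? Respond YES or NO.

YES

[0,4] S   <
  [0,3] PP   >
    [0,1] "river" : PP/N
    [1,3] N   >
      [1,2] "that" : N/PP
      [2,3] "read" : PP
  [3,4] "cat" : S\PP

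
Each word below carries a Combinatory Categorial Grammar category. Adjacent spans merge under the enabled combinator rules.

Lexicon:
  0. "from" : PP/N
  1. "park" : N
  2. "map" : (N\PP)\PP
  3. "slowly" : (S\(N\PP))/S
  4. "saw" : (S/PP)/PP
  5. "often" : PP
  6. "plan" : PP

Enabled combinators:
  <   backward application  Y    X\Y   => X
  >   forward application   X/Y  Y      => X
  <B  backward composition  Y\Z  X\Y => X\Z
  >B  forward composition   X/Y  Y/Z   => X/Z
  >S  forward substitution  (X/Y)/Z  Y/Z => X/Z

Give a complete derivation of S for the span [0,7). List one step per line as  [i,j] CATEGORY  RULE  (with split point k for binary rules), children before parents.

[0,7] S   <
  [0,3] N\PP   <
    [0,2] PP   >
      [0,1] "from" : PP/N
      [1,2] "park" : N
    [2,3] "map" : (N\PP)\PP
  [3,7] S\(N\PP)   >
    [3,4] "slowly" : (S\(N\PP))/S
    [4,7] S   >
      [4,6] S/PP   >
        [4,5] "saw" : (S/PP)/PP
        [5,6] "often" : PP
      [6,7] "plan" : PP

[0,1] PP/N  lex  "from"
[1,2] N  lex  "park"
[0,2] PP  >  k=1
[2,3] (N\PP)\PP  lex  "map"
[0,3] N\PP  <  k=2
[3,4] (S\(N\PP))/S  lex  "slowly"
[4,5] (S/PP)/PP  lex  "saw"
[5,6] PP  lex  "often"
[4,6] S/PP  >  k=5
[6,7] PP  lex  "plan"
[4,7] S  >  k=6
[3,7] S\(N\PP)  >  k=4
[0,7] S  <  k=3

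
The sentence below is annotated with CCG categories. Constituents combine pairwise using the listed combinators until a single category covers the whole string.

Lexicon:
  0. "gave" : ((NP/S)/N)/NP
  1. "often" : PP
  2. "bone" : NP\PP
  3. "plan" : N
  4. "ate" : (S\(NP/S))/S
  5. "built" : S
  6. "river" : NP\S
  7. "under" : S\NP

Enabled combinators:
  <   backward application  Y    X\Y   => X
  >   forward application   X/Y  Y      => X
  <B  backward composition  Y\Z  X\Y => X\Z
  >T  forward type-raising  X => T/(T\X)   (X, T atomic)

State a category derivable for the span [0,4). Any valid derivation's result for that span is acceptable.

NP/S

[0,8] S   <
  [0,4] NP/S   >
    [0,3] (NP/S)/N   >
      [0,1] "gave" : ((NP/S)/N)/NP
      [1,3] NP   <
        [1,2] "often" : PP
        [2,3] "bone" : NP\PP
    [3,4] "plan" : N
  [4,8] S\(NP/S)   >
    [4,5] "ate" : (S\(NP/S))/S
    [5,8] S   <
      [5,7] NP   >
        [5,6] NP/(NP\S)   >T
          [5,6] "built" : S
        [6,7] "river" : NP\S
      [7,8] "under" : S\NP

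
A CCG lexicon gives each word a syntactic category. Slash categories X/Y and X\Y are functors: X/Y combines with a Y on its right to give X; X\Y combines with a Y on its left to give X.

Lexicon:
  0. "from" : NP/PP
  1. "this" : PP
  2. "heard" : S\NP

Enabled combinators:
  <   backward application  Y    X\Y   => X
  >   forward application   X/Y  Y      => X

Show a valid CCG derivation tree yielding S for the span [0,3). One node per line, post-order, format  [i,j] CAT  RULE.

[0,3] S   <
  [0,2] NP   >
    [0,1] "from" : NP/PP
    [1,2] "this" : PP
  [2,3] "heard" : S\NP

[0,1] NP/PP  lex  "from"
[1,2] PP  lex  "this"
[0,2] NP  >  k=1
[2,3] S\NP  lex  "heard"
[0,3] S  <  k=2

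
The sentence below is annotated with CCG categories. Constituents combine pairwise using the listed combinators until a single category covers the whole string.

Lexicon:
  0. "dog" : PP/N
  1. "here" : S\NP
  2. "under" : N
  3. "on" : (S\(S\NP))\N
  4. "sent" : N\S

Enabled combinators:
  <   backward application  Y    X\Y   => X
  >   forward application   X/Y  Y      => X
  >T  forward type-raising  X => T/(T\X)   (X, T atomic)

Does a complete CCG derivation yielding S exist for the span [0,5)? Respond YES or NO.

PP/N S\NP N (S\(S\NP))\N N\S
CKY chart[0,5] = {N/(N\PP), NP/(NP\PP), PP, PP/(PP\PP), S/(S\PP)}; S ∉ chart

NO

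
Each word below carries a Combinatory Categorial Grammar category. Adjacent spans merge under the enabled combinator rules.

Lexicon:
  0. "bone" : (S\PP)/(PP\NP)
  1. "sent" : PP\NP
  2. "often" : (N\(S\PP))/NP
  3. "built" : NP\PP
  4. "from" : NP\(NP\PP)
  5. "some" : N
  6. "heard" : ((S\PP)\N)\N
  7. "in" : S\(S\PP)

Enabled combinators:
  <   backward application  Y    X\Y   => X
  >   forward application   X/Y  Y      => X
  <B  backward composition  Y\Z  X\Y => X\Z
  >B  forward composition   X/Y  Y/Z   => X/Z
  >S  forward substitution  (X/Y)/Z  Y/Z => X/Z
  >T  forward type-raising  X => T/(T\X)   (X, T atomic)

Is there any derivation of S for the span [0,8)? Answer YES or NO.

YES

[0,8] S   <
  [0,7] S\PP   <
    [0,5] N   <
      [0,2] S\PP   >
        [0,1] "bone" : (S\PP)/(PP\NP)
        [1,2] "sent" : PP\NP
      [2,5] N\(S\PP)   >
        [2,3] "often" : (N\(S\PP))/NP
        [3,5] NP   <
          [3,4] "built" : NP\PP
          [4,5] "from" : NP\(NP\PP)
    [5,7] (S\PP)\N   <
      [5,6] "some" : N
      [6,7] "heard" : ((S\PP)\N)\N
  [7,8] "in" : S\(S\PP)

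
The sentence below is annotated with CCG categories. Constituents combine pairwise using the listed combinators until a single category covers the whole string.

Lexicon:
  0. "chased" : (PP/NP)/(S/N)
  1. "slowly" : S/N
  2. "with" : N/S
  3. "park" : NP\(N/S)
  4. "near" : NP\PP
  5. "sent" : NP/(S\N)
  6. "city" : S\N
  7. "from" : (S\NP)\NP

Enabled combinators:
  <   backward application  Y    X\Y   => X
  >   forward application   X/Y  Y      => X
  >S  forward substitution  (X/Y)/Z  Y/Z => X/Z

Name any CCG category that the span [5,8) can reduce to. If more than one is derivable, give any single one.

S\NP

[0,8] S   <
  [0,5] NP   <
    [0,4] PP   >
      [0,2] PP/NP   >
        [0,1] "chased" : (PP/NP)/(S/N)
        [1,2] "slowly" : S/N
      [2,4] NP   <
        [2,3] "with" : N/S
        [3,4] "park" : NP\(N/S)
    [4,5] "near" : NP\PP
  [5,8] S\NP   <
    [5,7] NP   >
      [5,6] "sent" : NP/(S\N)
      [6,7] "city" : S\N
    [7,8] "from" : (S\NP)\NP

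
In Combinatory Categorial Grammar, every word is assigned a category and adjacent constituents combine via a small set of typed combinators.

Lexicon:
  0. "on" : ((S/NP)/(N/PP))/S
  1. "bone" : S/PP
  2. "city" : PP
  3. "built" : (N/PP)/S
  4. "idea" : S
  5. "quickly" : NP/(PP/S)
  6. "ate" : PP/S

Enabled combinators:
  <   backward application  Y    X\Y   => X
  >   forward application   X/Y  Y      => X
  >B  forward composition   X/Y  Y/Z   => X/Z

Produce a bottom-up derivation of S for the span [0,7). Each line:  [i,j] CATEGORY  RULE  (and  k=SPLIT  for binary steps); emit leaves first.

[0,7] S   >
  [0,5] S/NP   >
    [0,3] (S/NP)/(N/PP)   >
      [0,1] "on" : ((S/NP)/(N/PP))/S
      [1,3] S   >
        [1,2] "bone" : S/PP
        [2,3] "city" : PP
    [3,5] N/PP   >
      [3,4] "built" : (N/PP)/S
      [4,5] "idea" : S
  [5,7] NP   >
    [5,6] "quickly" : NP/(PP/S)
    [6,7] "ate" : PP/S

[0,1] ((S/NP)/(N/PP))/S  lex  "on"
[1,2] S/PP  lex  "bone"
[2,3] PP  lex  "city"
[1,3] S  >  k=2
[0,3] (S/NP)/(N/PP)  >  k=1
[3,4] (N/PP)/S  lex  "built"
[4,5] S  lex  "idea"
[3,5] N/PP  >  k=4
[0,5] S/NP  >  k=3
[5,6] NP/(PP/S)  lex  "quickly"
[6,7] PP/S  lex  "ate"
[5,7] NP  >  k=6
[0,7] S  >  k=5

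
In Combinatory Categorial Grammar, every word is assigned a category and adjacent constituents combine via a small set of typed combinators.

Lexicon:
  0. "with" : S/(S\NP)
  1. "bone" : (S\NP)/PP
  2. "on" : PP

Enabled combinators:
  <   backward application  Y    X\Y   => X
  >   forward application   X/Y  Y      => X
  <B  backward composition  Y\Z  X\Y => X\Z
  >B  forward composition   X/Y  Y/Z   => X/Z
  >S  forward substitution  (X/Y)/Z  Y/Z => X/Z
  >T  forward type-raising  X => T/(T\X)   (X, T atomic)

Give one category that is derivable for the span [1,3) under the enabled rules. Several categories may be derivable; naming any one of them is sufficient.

[0,3] S   >
  [0,1] "with" : S/(S\NP)
  [1,3] S\NP   >
    [1,2] "bone" : (S\NP)/PP
    [2,3] "on" : PP

S\NP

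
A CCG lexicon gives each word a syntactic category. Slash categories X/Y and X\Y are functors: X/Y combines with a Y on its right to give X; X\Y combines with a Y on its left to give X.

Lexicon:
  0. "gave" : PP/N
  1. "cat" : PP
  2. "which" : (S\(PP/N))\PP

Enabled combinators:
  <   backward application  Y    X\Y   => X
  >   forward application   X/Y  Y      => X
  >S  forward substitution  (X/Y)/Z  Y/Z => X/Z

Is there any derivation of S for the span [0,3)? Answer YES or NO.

YES

[0,3] S   <
  [0,1] "gave" : PP/N
  [1,3] S\(PP/N)   <
    [1,2] "cat" : PP
    [2,3] "which" : (S\(PP/N))\PP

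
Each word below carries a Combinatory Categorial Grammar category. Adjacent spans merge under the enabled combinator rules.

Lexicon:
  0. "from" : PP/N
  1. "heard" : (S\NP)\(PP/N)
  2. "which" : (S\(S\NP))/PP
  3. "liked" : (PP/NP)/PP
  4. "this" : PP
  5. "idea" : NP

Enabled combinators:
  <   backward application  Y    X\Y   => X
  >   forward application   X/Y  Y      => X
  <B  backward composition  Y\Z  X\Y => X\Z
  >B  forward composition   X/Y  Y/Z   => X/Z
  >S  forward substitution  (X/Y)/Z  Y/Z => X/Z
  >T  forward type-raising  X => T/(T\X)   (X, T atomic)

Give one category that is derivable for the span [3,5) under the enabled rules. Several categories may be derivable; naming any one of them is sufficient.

[0,6] S   <
  [0,2] S\NP   <
    [0,1] "from" : PP/N
    [1,2] "heard" : (S\NP)\(PP/N)
  [2,6] S\(S\NP)   >
    [2,3] "which" : (S\(S\NP))/PP
    [3,6] PP   >
      [3,5] PP/NP   >
        [3,4] "liked" : (PP/NP)/PP
        [4,5] "this" : PP
      [5,6] "idea" : NP

PP/NP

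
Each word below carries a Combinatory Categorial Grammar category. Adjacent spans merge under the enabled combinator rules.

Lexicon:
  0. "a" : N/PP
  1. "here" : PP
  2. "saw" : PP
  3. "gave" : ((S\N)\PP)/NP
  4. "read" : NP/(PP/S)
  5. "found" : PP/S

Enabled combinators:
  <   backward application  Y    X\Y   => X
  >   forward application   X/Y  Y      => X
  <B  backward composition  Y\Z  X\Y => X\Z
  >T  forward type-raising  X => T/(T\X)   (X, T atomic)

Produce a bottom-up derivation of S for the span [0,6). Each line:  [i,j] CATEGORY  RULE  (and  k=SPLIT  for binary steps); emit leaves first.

[0,1] N/PP  lex  "a"
[1,2] PP  lex  "here"
[0,2] N  >  k=1
[2,3] PP  lex  "saw"
[3,4] ((S\N)\PP)/NP  lex  "gave"
[4,5] NP/(PP/S)  lex  "read"
[5,6] PP/S  lex  "found"
[4,6] NP  >  k=5
[3,6] (S\N)\PP  >  k=4
[2,6] S\N  <  k=3
[0,6] S  <  k=2

[0,6] S   <
  [0,2] N   >
    [0,1] "a" : N/PP
    [1,2] "here" : PP
  [2,6] S\N   <
    [2,3] "saw" : PP
    [3,6] (S\N)\PP   >
      [3,4] "gave" : ((S\N)\PP)/NP
      [4,6] NP   >
        [4,5] "read" : NP/(PP/S)
        [5,6] "found" : PP/S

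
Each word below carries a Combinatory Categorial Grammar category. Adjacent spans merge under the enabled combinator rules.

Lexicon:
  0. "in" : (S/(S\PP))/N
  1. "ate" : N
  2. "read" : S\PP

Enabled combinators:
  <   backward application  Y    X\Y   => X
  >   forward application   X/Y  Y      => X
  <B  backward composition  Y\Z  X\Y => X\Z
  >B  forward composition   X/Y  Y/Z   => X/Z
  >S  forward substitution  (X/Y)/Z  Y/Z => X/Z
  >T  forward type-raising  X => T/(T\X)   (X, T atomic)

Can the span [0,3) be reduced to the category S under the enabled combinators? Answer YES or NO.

[0,3] S   >
  [0,2] S/(S\PP)   >
    [0,1] "in" : (S/(S\PP))/N
    [1,2] "ate" : N
  [2,3] "read" : S\PP

YES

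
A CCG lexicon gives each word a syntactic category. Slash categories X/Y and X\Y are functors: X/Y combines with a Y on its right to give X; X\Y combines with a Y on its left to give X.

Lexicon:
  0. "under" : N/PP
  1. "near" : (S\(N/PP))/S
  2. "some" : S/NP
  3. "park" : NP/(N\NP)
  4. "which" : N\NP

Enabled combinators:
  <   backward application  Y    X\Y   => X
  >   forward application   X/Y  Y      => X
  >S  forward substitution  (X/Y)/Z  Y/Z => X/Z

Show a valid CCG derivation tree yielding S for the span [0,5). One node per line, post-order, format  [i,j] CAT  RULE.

[0,1] N/PP  lex  "under"
[1,2] (S\(N/PP))/S  lex  "near"
[2,3] S/NP  lex  "some"
[3,4] NP/(N\NP)  lex  "park"
[4,5] N\NP  lex  "which"
[3,5] NP  >  k=4
[2,5] S  >  k=3
[1,5] S\(N/PP)  >  k=2
[0,5] S  <  k=1

[0,5] S   <
  [0,1] "under" : N/PP
  [1,5] S\(N/PP)   >
    [1,2] "near" : (S\(N/PP))/S
    [2,5] S   >
      [2,3] "some" : S/NP
      [3,5] NP   >
        [3,4] "park" : NP/(N\NP)
        [4,5] "which" : N\NP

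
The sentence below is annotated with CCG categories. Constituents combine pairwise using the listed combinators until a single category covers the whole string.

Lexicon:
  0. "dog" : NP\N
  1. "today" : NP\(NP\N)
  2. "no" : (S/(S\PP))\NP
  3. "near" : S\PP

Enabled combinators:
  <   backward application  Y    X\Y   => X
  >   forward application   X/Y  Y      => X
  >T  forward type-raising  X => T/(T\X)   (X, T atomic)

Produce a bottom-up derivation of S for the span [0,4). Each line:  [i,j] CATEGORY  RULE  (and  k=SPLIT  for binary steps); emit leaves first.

[0,4] S   >
  [0,3] S/(S\PP)   <
    [0,2] NP   <
      [0,1] "dog" : NP\N
      [1,2] "today" : NP\(NP\N)
    [2,3] "no" : (S/(S\PP))\NP
  [3,4] "near" : S\PP

[0,1] NP\N  lex  "dog"
[1,2] NP\(NP\N)  lex  "today"
[0,2] NP  <  k=1
[2,3] (S/(S\PP))\NP  lex  "no"
[0,3] S/(S\PP)  <  k=2
[3,4] S\PP  lex  "near"
[0,4] S  >  k=3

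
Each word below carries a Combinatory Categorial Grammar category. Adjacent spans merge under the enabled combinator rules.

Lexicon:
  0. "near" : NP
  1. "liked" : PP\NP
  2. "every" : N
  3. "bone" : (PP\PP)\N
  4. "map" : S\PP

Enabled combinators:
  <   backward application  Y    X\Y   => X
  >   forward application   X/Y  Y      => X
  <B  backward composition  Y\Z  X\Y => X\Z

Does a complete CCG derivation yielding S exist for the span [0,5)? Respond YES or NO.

YES

[0,5] S   <
  [0,2] PP   <
    [0,1] "near" : NP
    [1,2] "liked" : PP\NP
  [2,5] S\PP   <B
    [2,4] PP\PP   <
      [2,3] "every" : N
      [3,4] "bone" : (PP\PP)\N
    [4,5] "map" : S\PP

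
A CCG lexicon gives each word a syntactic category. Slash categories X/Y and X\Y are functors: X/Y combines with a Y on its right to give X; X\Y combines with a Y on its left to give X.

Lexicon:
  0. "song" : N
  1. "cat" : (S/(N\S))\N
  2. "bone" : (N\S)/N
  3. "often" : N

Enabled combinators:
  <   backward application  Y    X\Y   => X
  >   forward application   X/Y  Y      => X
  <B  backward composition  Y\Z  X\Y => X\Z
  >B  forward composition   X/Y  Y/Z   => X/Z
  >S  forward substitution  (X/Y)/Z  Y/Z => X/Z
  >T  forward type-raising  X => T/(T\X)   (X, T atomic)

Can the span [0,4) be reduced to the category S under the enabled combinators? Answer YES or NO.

YES

[0,4] S   >
  [0,2] S/(N\S)   <
    [0,1] "song" : N
    [1,2] "cat" : (S/(N\S))\N
  [2,4] N\S   >
    [2,3] "bone" : (N\S)/N
    [3,4] "often" : N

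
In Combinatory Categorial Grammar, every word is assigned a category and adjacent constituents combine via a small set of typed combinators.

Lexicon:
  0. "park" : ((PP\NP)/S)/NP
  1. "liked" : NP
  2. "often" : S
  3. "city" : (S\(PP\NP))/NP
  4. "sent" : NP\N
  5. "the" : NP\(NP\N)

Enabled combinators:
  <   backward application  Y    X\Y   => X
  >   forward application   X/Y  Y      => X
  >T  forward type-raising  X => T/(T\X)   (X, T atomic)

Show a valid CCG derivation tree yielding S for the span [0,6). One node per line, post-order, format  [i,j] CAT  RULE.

[0,6] S   <
  [0,3] PP\NP   >
    [0,2] (PP\NP)/S   >
      [0,1] "park" : ((PP\NP)/S)/NP
      [1,2] "liked" : NP
    [2,3] "often" : S
  [3,6] S\(PP\NP)   >
    [3,4] "city" : (S\(PP\NP))/NP
    [4,6] NP   <
      [4,5] "sent" : NP\N
      [5,6] "the" : NP\(NP\N)

[0,1] ((PP\NP)/S)/NP  lex  "park"
[1,2] NP  lex  "liked"
[0,2] (PP\NP)/S  >  k=1
[2,3] S  lex  "often"
[0,3] PP\NP  >  k=2
[3,4] (S\(PP\NP))/NP  lex  "city"
[4,5] NP\N  lex  "sent"
[5,6] NP\(NP\N)  lex  "the"
[4,6] NP  <  k=5
[3,6] S\(PP\NP)  >  k=4
[0,6] S  <  k=3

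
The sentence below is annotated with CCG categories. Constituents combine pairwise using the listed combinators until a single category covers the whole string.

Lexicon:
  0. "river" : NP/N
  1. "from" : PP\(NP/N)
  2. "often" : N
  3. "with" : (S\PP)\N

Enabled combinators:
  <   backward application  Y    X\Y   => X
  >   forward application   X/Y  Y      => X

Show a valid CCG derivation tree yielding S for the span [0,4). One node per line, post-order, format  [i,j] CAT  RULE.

[0,4] S   <
  [0,2] PP   <
    [0,1] "river" : NP/N
    [1,2] "from" : PP\(NP/N)
  [2,4] S\PP   <
    [2,3] "often" : N
    [3,4] "with" : (S\PP)\N

[0,1] NP/N  lex  "river"
[1,2] PP\(NP/N)  lex  "from"
[0,2] PP  <  k=1
[2,3] N  lex  "often"
[3,4] (S\PP)\N  lex  "with"
[2,4] S\PP  <  k=3
[0,4] S  <  k=2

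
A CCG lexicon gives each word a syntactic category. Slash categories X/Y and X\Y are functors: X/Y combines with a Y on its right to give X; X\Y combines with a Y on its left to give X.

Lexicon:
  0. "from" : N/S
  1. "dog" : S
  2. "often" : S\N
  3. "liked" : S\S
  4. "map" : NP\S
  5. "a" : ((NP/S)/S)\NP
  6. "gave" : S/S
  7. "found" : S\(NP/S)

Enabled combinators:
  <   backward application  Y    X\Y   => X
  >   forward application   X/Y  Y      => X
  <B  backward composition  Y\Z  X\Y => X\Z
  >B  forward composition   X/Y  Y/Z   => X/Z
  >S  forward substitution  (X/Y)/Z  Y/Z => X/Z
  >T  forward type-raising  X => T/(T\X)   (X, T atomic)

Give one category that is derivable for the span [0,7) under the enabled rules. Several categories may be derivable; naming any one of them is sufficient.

NP/S

[0,8] S   <
  [0,7] NP/S   >S
    [0,6] (NP/S)/S   <
      [0,5] NP   <
        [0,2] N   >
          [0,1] "from" : N/S
          [1,2] "dog" : S
        [2,5] NP\N   <B
          [2,4] S\N   <B
            [2,3] "often" : S\N
            [3,4] "liked" : S\S
          [4,5] "map" : NP\S
      [5,6] "a" : ((NP/S)/S)\NP
    [6,7] "gave" : S/S
  [7,8] "found" : S\(NP/S)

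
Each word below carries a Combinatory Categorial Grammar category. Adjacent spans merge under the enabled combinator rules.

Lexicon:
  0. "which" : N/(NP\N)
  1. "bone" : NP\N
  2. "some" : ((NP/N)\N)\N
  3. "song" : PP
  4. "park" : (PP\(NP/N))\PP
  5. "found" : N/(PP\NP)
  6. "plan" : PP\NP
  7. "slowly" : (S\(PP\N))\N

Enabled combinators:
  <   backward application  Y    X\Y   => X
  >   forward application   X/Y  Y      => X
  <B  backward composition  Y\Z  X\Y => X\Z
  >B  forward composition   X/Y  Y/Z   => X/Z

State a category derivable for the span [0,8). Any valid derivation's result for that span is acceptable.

[0,8] S   <
  [0,5] PP\N   <B
    [0,3] (NP/N)\N   <
      [0,2] N   >
        [0,1] "which" : N/(NP\N)
        [1,2] "bone" : NP\N
      [2,3] "some" : ((NP/N)\N)\N
    [3,5] PP\(NP/N)   <
      [3,4] "song" : PP
      [4,5] "park" : (PP\(NP/N))\PP
  [5,8] S\(PP\N)   <
    [5,7] N   >
      [5,6] "found" : N/(PP\NP)
      [6,7] "plan" : PP\NP
    [7,8] "slowly" : (S\(PP\N))\N

S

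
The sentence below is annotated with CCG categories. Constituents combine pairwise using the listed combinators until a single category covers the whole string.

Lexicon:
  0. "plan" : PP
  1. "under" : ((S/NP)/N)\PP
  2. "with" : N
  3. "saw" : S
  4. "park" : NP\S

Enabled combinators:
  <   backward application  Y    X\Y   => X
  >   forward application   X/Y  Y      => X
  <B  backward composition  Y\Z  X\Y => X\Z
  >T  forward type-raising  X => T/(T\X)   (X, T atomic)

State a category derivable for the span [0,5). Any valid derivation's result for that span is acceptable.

[0,5] S   >
  [0,3] S/NP   >
    [0,2] (S/NP)/N   <
      [0,1] "plan" : PP
      [1,2] "under" : ((S/NP)/N)\PP
    [2,3] "with" : N
  [3,5] NP   <
    [3,4] "saw" : S
    [4,5] "park" : NP\S

S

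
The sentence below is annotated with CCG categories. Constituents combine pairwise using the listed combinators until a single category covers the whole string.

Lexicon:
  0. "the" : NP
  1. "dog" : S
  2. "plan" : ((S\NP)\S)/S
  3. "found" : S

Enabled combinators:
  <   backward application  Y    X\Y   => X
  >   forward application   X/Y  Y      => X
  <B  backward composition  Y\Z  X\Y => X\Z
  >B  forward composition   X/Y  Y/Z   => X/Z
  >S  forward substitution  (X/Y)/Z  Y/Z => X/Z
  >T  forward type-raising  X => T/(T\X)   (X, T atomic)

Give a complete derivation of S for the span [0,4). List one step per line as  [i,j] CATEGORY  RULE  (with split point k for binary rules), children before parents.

[0,4] S   >
  [0,1] S/(S\NP)   >T
    [0,1] "the" : NP
  [1,4] S\NP   <
    [1,2] "dog" : S
    [2,4] (S\NP)\S   >
      [2,3] "plan" : ((S\NP)\S)/S
      [3,4] "found" : S

[0,1] NP  lex  "the"
[0,1] S/(S\NP)  >T
[1,2] S  lex  "dog"
[2,3] ((S\NP)\S)/S  lex  "plan"
[3,4] S  lex  "found"
[2,4] (S\NP)\S  >  k=3
[1,4] S\NP  <  k=2
[0,4] S  >  k=1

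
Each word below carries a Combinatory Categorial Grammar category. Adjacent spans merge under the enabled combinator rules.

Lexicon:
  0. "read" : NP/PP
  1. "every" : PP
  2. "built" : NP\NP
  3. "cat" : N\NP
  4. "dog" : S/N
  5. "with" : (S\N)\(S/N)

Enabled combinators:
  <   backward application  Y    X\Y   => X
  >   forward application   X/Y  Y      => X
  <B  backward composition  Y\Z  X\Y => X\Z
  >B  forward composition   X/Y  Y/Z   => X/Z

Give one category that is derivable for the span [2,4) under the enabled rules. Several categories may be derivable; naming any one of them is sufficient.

N\NP

[0,6] S   <
  [0,2] NP   >
    [0,1] "read" : NP/PP
    [1,2] "every" : PP
  [2,6] S\NP   <B
    [2,4] N\NP   <B
      [2,3] "built" : NP\NP
      [3,4] "cat" : N\NP
    [4,6] S\N   <
      [4,5] "dog" : S/N
      [5,6] "with" : (S\N)\(S/N)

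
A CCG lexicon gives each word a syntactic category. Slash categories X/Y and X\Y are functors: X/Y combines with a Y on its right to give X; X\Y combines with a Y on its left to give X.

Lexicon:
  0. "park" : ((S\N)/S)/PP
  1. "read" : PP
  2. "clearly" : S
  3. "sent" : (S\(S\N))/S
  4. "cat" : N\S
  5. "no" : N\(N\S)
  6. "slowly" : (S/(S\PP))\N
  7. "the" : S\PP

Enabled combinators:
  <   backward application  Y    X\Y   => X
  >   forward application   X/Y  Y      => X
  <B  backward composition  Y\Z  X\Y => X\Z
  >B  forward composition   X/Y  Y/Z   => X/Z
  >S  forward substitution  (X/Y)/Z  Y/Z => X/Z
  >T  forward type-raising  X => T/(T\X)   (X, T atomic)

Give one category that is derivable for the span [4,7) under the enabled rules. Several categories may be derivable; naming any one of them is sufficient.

S/(S\PP)

[0,8] S   <
  [0,3] S\N   >
    [0,2] (S\N)/S   >
      [0,1] "park" : ((S\N)/S)/PP
      [1,2] "read" : PP
    [2,3] "clearly" : S
  [3,8] S\(S\N)   >
    [3,4] "sent" : (S\(S\N))/S
    [4,8] S   >
      [4,7] S/(S\PP)   <
        [4,6] N   <
          [4,5] "cat" : N\S
          [5,6] "no" : N\(N\S)
        [6,7] "slowly" : (S/(S\PP))\N
      [7,8] "the" : S\PP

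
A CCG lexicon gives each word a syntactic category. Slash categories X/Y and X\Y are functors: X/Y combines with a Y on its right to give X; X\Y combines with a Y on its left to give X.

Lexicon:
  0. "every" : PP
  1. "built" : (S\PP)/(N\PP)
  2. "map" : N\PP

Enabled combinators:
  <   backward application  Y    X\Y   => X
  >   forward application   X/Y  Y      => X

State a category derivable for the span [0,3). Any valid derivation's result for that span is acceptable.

[0,3] S   <
  [0,1] "every" : PP
  [1,3] S\PP   >
    [1,2] "built" : (S\PP)/(N\PP)
    [2,3] "map" : N\PP

S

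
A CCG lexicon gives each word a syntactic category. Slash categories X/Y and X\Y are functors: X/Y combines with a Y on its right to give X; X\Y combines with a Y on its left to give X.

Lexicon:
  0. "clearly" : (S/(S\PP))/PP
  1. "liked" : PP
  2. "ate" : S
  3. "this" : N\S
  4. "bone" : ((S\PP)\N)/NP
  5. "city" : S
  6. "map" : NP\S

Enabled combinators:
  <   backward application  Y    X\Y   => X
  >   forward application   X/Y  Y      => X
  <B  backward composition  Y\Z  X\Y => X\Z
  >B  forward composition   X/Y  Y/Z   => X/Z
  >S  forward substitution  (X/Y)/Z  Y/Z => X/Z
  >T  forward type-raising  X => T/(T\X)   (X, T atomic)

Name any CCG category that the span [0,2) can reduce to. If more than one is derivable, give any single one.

[0,7] S   >
  [0,2] S/(S\PP)   >
    [0,1] "clearly" : (S/(S\PP))/PP
    [1,2] "liked" : PP
  [2,7] S\PP   <
    [2,4] N   >
      [2,3] N/(N\S)   >T
        [2,3] "ate" : S
      [3,4] "this" : N\S
    [4,7] (S\PP)\N   >
      [4,5] "bone" : ((S\PP)\N)/NP
      [5,7] NP   >
        [5,6] NP/(NP\S)   >T
          [5,6] "city" : S
        [6,7] "map" : NP\S

S/(S\PP)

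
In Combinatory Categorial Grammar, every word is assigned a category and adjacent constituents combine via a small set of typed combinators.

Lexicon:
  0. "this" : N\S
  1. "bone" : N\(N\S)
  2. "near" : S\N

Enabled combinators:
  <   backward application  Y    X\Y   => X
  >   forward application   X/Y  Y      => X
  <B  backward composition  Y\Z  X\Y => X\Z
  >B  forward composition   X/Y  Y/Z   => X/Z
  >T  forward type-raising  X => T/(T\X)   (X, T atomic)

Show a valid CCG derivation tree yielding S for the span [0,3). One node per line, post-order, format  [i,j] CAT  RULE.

[0,1] N\S  lex  "this"
[1,2] N\(N\S)  lex  "bone"
[0,2] N  <  k=1
[2,3] S\N  lex  "near"
[0,3] S  <  k=2

[0,3] S   <
  [0,2] N   <
    [0,1] "this" : N\S
    [1,2] "bone" : N\(N\S)
  [2,3] "near" : S\N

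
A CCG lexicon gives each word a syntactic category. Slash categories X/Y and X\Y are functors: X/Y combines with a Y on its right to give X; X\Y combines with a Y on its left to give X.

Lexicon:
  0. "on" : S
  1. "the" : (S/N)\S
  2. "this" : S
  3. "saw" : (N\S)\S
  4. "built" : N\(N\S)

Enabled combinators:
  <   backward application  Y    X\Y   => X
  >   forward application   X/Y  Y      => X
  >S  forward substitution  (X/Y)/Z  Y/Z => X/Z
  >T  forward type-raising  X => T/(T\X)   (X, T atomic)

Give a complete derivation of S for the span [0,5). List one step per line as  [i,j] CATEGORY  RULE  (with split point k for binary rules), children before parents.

[0,1] S  lex  "on"
[1,2] (S/N)\S  lex  "the"
[0,2] S/N  <  k=1
[2,3] S  lex  "this"
[3,4] (N\S)\S  lex  "saw"
[2,4] N\S  <  k=3
[4,5] N\(N\S)  lex  "built"
[2,5] N  <  k=4
[0,5] S  >  k=2

[0,5] S   >
  [0,2] S/N   <
    [0,1] "on" : S
    [1,2] "the" : (S/N)\S
  [2,5] N   <
    [2,4] N\S   <
      [2,3] "this" : S
      [3,4] "saw" : (N\S)\S
    [4,5] "built" : N\(N\S)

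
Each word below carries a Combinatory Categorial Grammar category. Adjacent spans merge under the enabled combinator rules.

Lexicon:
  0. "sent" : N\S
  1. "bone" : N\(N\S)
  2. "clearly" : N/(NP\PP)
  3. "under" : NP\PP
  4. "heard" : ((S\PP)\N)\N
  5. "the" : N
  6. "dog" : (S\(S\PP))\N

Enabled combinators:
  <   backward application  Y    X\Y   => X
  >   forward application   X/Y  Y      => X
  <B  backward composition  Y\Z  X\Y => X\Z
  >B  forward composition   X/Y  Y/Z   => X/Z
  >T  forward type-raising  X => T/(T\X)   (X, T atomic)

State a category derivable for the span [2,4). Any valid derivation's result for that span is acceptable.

[0,7] S   <
  [0,5] S\PP   <
    [0,2] N   <
      [0,1] "sent" : N\S
      [1,2] "bone" : N\(N\S)
    [2,5] (S\PP)\N   <
      [2,4] N   >
        [2,3] "clearly" : N/(NP\PP)
        [3,4] "under" : NP\PP
      [4,5] "heard" : ((S\PP)\N)\N
  [5,7] S\(S\PP)   <
    [5,6] "the" : N
    [6,7] "dog" : (S\(S\PP))\N

N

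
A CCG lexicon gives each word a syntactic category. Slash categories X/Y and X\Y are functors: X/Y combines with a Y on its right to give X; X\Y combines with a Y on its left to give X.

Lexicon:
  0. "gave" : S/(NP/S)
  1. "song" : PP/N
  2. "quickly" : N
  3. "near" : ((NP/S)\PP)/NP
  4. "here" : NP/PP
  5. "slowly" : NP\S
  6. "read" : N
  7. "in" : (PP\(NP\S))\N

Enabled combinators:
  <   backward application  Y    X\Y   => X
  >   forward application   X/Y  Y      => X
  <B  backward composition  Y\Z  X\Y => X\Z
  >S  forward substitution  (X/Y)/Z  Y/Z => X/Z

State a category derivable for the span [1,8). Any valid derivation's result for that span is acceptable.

[0,8] S   >
  [0,1] "gave" : S/(NP/S)
  [1,8] NP/S   <
    [1,3] PP   >
      [1,2] "song" : PP/N
      [2,3] "quickly" : N
    [3,8] (NP/S)\PP   >
      [3,4] "near" : ((NP/S)\PP)/NP
      [4,8] NP   >
        [4,5] "here" : NP/PP
        [5,8] PP   <
          [5,6] "slowly" : NP\S
          [6,8] PP\(NP\S)   <
            [6,7] "read" : N
            [7,8] "in" : (PP\(NP\S))\N

NP/S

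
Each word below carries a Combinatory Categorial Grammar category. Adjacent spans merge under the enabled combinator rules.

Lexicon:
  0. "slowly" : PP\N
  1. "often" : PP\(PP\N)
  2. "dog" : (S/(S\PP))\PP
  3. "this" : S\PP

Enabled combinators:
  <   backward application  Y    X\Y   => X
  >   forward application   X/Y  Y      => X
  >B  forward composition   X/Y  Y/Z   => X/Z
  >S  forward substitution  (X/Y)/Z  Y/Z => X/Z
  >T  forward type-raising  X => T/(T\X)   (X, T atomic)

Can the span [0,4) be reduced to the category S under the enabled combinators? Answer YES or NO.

[0,4] S   >
  [0,3] S/(S\PP)   <
    [0,2] PP   <
      [0,1] "slowly" : PP\N
      [1,2] "often" : PP\(PP\N)
    [2,3] "dog" : (S/(S\PP))\PP
  [3,4] "this" : S\PP

YES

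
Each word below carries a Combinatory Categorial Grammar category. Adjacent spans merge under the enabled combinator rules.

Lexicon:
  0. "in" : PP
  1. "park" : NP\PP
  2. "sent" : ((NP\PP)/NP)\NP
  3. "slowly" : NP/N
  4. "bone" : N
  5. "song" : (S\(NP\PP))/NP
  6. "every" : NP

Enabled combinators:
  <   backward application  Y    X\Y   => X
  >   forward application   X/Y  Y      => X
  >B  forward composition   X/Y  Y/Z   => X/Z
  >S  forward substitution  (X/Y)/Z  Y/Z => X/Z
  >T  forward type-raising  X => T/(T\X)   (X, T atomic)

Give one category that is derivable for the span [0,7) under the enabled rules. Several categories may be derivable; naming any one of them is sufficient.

S

[0,7] S   <
  [0,5] NP\PP   >
    [0,3] (NP\PP)/NP   <
      [0,2] NP   <
        [0,1] "in" : PP
        [1,2] "park" : NP\PP
      [2,3] "sent" : ((NP\PP)/NP)\NP
    [3,5] NP   >
      [3,4] "slowly" : NP/N
      [4,5] "bone" : N
  [5,7] S\(NP\PP)   >
    [5,6] "song" : (S\(NP\PP))/NP
    [6,7] "every" : NP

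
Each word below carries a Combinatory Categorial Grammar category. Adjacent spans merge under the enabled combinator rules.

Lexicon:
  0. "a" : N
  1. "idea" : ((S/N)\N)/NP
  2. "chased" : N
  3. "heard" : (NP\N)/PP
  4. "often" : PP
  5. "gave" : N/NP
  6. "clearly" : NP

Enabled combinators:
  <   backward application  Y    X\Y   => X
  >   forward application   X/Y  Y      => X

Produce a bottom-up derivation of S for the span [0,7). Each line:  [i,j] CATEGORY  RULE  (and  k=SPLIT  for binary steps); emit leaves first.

[0,1] N  lex  "a"
[1,2] ((S/N)\N)/NP  lex  "idea"
[2,3] N  lex  "chased"
[3,4] (NP\N)/PP  lex  "heard"
[4,5] PP  lex  "often"
[3,5] NP\N  >  k=4
[2,5] NP  <  k=3
[1,5] (S/N)\N  >  k=2
[0,5] S/N  <  k=1
[5,6] N/NP  lex  "gave"
[6,7] NP  lex  "clearly"
[5,7] N  >  k=6
[0,7] S  >  k=5

[0,7] S   >
  [0,5] S/N   <
    [0,1] "a" : N
    [1,5] (S/N)\N   >
      [1,2] "idea" : ((S/N)\N)/NP
      [2,5] NP   <
        [2,3] "chased" : N
        [3,5] NP\N   >
          [3,4] "heard" : (NP\N)/PP
          [4,5] "often" : PP
  [5,7] N   >
    [5,6] "gave" : N/NP
    [6,7] "clearly" : NP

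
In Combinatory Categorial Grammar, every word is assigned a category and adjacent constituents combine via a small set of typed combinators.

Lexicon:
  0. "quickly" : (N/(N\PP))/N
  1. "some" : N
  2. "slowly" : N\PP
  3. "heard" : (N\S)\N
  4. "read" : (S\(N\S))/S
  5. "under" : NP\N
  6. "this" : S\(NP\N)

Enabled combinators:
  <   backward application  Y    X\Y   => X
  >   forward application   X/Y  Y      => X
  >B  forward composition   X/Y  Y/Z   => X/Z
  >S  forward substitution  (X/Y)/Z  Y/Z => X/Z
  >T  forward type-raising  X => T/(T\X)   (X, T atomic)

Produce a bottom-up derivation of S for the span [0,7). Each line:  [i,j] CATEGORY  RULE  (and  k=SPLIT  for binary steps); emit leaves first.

[0,1] (N/(N\PP))/N  lex  "quickly"
[1,2] N  lex  "some"
[0,2] N/(N\PP)  >  k=1
[2,3] N\PP  lex  "slowly"
[0,3] N  >  k=2
[3,4] (N\S)\N  lex  "heard"
[0,4] N\S  <  k=3
[4,5] (S\(N\S))/S  lex  "read"
[5,6] NP\N  lex  "under"
[6,7] S\(NP\N)  lex  "this"
[5,7] S  <  k=6
[4,7] S\(N\S)  >  k=5
[0,7] S  <  k=4

[0,7] S   <
  [0,4] N\S   <
    [0,3] N   >
      [0,2] N/(N\PP)   >
        [0,1] "quickly" : (N/(N\PP))/N
        [1,2] "some" : N
      [2,3] "slowly" : N\PP
    [3,4] "heard" : (N\S)\N
  [4,7] S\(N\S)   >
    [4,5] "read" : (S\(N\S))/S
    [5,7] S   <
      [5,6] "under" : NP\N
      [6,7] "this" : S\(NP\N)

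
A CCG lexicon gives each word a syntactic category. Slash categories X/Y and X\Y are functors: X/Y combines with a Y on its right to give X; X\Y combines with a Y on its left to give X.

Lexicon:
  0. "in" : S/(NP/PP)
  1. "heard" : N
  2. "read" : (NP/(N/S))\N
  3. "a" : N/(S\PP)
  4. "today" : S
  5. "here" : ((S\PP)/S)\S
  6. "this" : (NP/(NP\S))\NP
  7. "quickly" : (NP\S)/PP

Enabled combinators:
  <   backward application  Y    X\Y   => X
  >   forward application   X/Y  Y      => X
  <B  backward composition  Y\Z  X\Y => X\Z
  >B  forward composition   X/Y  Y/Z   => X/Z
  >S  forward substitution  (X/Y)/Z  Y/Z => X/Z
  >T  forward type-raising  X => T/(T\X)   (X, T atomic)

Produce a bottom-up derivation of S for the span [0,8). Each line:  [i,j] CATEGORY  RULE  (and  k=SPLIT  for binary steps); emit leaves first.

[0,1] S/(NP/PP)  lex  "in"
[1,2] N  lex  "heard"
[2,3] (NP/(N/S))\N  lex  "read"
[1,3] NP/(N/S)  <  k=2
[3,4] N/(S\PP)  lex  "a"
[4,5] S  lex  "today"
[5,6] ((S\PP)/S)\S  lex  "here"
[4,6] (S\PP)/S  <  k=5
[3,6] N/S  >B  k=4
[1,6] NP  >  k=3
[6,7] (NP/(NP\S))\NP  lex  "this"
[1,7] NP/(NP\S)  <  k=6
[7,8] (NP\S)/PP  lex  "quickly"
[1,8] NP/PP  >B  k=7
[0,8] S  >  k=1

[0,8] S   >
  [0,1] "in" : S/(NP/PP)
  [1,8] NP/PP   >B
    [1,7] NP/(NP\S)   <
      [1,6] NP   >
        [1,3] NP/(N/S)   <
          [1,2] "heard" : N
          [2,3] "read" : (NP/(N/S))\N
        [3,6] N/S   >B
          [3,4] "a" : N/(S\PP)
          [4,6] (S\PP)/S   <
            [4,5] "today" : S
            [5,6] "here" : ((S\PP)/S)\S
      [6,7] "this" : (NP/(NP\S))\NP
    [7,8] "quickly" : (NP\S)/PP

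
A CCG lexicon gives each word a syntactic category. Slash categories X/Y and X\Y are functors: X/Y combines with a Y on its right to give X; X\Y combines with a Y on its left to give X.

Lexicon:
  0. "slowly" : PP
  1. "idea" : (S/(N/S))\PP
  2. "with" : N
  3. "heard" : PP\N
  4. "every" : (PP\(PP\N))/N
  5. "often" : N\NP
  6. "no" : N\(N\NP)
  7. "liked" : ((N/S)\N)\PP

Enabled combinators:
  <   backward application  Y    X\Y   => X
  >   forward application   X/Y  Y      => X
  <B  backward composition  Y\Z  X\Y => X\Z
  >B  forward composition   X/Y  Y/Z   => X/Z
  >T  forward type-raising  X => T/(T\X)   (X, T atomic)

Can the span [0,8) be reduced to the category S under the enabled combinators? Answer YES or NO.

[0,8] S   >
  [0,2] S/(N/S)   <
    [0,1] "slowly" : PP
    [1,2] "idea" : (S/(N/S))\PP
  [2,8] N/S   <
    [2,3] "with" : N
    [3,8] (N/S)\N   <
      [3,7] PP   <
        [3,4] "heard" : PP\N
        [4,7] PP\(PP\N)   >
          [4,5] "every" : (PP\(PP\N))/N
          [5,7] N   <
            [5,6] "often" : N\NP
            [6,7] "no" : N\(N\NP)
      [7,8] "liked" : ((N/S)\N)\PP

YES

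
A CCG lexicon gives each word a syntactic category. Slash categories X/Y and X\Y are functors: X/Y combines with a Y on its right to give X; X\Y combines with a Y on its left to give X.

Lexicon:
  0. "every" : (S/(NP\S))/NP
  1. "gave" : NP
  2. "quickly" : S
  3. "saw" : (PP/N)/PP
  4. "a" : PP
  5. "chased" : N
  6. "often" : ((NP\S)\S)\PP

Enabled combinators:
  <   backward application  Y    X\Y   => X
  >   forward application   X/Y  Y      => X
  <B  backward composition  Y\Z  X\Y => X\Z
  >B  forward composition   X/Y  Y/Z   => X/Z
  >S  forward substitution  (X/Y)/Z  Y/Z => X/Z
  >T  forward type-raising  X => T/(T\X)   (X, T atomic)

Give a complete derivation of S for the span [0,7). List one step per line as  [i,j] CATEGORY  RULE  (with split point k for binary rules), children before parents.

[0,1] (S/(NP\S))/NP  lex  "every"
[1,2] NP  lex  "gave"
[0,2] S/(NP\S)  >  k=1
[2,3] S  lex  "quickly"
[3,4] (PP/N)/PP  lex  "saw"
[4,5] PP  lex  "a"
[3,5] PP/N  >  k=4
[5,6] N  lex  "chased"
[3,6] PP  >  k=5
[6,7] ((NP\S)\S)\PP  lex  "often"
[3,7] (NP\S)\S  <  k=6
[2,7] NP\S  <  k=3
[0,7] S  >  k=2

[0,7] S   >
  [0,2] S/(NP\S)   >
    [0,1] "every" : (S/(NP\S))/NP
    [1,2] "gave" : NP
  [2,7] NP\S   <
    [2,3] "quickly" : S
    [3,7] (NP\S)\S   <
      [3,6] PP   >
        [3,5] PP/N   >
          [3,4] "saw" : (PP/N)/PP
          [4,5] "a" : PP
        [5,6] "chased" : N
      [6,7] "often" : ((NP\S)\S)\PP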